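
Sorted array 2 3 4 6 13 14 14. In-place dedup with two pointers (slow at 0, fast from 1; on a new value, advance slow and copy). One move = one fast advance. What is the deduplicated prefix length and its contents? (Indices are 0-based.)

length 6; prefix = [2, 3, 4, 6, 13, 14]

slow=0 fast=1: a[fast]=3≠a[slow]=2 write a[1]=3, slow++,fast++
slow=1 fast=2: a[fast]=4≠a[slow]=3 write a[2]=4, slow++,fast++
slow=2 fast=3: a[fast]=6≠a[slow]=4 write a[3]=6, slow++,fast++
slow=3 fast=4: a[fast]=13≠a[slow]=6 write a[4]=13, slow++,fast++
slow=4 fast=5: a[fast]=14≠a[slow]=13 write a[5]=14, slow++,fast++
slow=5 fast=6: a[fast]=14=a[slow] dup, fast++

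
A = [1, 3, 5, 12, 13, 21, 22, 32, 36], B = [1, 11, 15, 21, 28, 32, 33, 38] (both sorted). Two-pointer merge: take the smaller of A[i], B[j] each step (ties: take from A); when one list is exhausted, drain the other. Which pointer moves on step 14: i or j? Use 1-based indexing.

j

i=1 j=1: A[i]=1<=B[j]=1 take 1, i++
i=2 j=1: A[i]=3>B[j]=1 take 1, j++
i=2 j=2: A[i]=3<=B[j]=11 take 3, i++
i=3 j=2: A[i]=5<=B[j]=11 take 5, i++
i=4 j=2: A[i]=12>B[j]=11 take 11, j++
i=4 j=3: A[i]=12<=B[j]=15 take 12, i++
i=5 j=3: A[i]=13<=B[j]=15 take 13, i++
i=6 j=3: A[i]=21>B[j]=15 take 15, j++
i=6 j=4: A[i]=21<=B[j]=21 take 21, i++
i=7 j=4: A[i]=22>B[j]=21 take 21, j++
i=7 j=5: A[i]=22<=B[j]=28 take 22, i++
i=8 j=5: A[i]=32>B[j]=28 take 28, j++
i=8 j=6: A[i]=32<=B[j]=32 take 32, i++
i=9 j=6: A[i]=36>B[j]=32 take 32, j++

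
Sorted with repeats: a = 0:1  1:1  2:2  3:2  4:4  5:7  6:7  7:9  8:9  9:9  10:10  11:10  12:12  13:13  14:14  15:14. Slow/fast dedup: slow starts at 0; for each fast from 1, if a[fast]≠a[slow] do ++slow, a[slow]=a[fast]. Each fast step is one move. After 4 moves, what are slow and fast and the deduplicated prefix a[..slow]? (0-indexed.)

(s=0,f=1) a[fast]=1=a[slow] dup → fast++
(s=0,f=2) a[fast]=2≠a[slow]=1 write a[1]=2 → slow++,fast++
(s=1,f=3) a[fast]=2=a[slow] dup → fast++
(s=1,f=4) a[fast]=4≠a[slow]=2 write a[2]=4 → slow++,fast++

slow=2, fast=5, prefix=[1, 2, 4]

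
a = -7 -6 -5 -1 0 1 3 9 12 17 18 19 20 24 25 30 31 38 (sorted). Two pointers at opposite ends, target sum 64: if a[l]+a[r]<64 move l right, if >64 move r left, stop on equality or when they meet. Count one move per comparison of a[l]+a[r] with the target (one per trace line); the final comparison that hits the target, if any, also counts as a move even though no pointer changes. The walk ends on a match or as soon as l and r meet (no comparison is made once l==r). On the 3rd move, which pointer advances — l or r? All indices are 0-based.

[0,17] -7+38=31 <64 → l++
[1,17] -6+38=32 <64 → l++
[2,17] -5+38=33 <64 → l++

l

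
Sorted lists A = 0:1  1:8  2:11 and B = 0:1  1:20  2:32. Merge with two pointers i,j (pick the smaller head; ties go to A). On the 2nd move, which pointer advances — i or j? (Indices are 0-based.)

[i=0,j=0] A[i]=1<=B[j]=1 take 1 → i++
[i=1,j=0] A[i]=8>B[j]=1 take 1 → j++

j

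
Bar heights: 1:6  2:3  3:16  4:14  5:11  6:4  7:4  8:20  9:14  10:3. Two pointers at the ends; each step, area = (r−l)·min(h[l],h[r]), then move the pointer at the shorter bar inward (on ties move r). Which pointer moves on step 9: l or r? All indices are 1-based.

[1,10] min(6,3)*9=27 best=27 * → r--
[1,9] min(6,14)*8=48 best=48 * → l++
[2,9] min(3,14)*7=21 best=48 → l++
[3,9] min(16,14)*6=84 best=84 * → r--
[3,8] min(16,20)*5=80 best=84 → l++
[4,8] min(14,20)*4=56 best=84 → l++
[5,8] min(11,20)*3=33 best=84 → l++
[6,8] min(4,20)*2=8 best=84 → l++
[7,8] min(4,20)*1=4 best=84 → l++

l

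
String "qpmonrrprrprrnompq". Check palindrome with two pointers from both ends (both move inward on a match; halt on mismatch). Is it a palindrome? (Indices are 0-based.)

palindrome

[0,17] 'q'=='q' → l++,r--
[1,16] 'p'=='p' → l++,r--
[2,15] 'm'=='m' → l++,r--
[3,14] 'o'=='o' → l++,r--
[4,13] 'n'=='n' → l++,r--
[5,12] 'r'=='r' → l++,r--
[6,11] 'r'=='r' → l++,r--
[7,10] 'p'=='p' → l++,r--
[8,9] 'r'=='r' → l++,r--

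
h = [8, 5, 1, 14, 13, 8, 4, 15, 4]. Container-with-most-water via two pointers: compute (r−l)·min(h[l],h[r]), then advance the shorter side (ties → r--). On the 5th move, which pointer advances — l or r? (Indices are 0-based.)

l=0 r=8: min(8,4)*8=32 best=32 *, r--
l=0 r=7: min(8,15)*7=56 best=56 *, l++
l=1 r=7: min(5,15)*6=30 best=56, l++
l=2 r=7: min(1,15)*5=5 best=56, l++
l=3 r=7: min(14,15)*4=56 best=56, l++

l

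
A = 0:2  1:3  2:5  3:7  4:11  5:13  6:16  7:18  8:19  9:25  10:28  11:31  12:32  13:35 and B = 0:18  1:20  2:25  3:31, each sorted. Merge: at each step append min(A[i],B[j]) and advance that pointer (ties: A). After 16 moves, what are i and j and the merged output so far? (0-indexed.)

i=12, j=4, merged so far=[2, 3, 5, 7, 11, 13, 16, 18, 18, 19, 20, 25, 25, 28, 31, 31]

i=0 j=0: A[i]=2<=B[j]=18 take 2, i++
i=1 j=0: A[i]=3<=B[j]=18 take 3, i++
i=2 j=0: A[i]=5<=B[j]=18 take 5, i++
i=3 j=0: A[i]=7<=B[j]=18 take 7, i++
i=4 j=0: A[i]=11<=B[j]=18 take 11, i++
i=5 j=0: A[i]=13<=B[j]=18 take 13, i++
i=6 j=0: A[i]=16<=B[j]=18 take 16, i++
i=7 j=0: A[i]=18<=B[j]=18 take 18, i++
i=8 j=0: A[i]=19>B[j]=18 take 18, j++
i=8 j=1: A[i]=19<=B[j]=20 take 19, i++
i=9 j=1: A[i]=25>B[j]=20 take 20, j++
i=9 j=2: A[i]=25<=B[j]=25 take 25, i++
i=10 j=2: A[i]=28>B[j]=25 take 25, j++
i=10 j=3: A[i]=28<=B[j]=31 take 28, i++
i=11 j=3: A[i]=31<=B[j]=31 take 31, i++
i=12 j=3: A[i]=32>B[j]=31 take 31, j++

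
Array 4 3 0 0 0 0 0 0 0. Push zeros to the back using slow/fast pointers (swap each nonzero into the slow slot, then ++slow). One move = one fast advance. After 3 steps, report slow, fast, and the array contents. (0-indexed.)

slow=2, fast=3, a=[4, 3, 0, 0, 0, 0, 0, 0, 0]

slow=0 fast=0: a[fast]=4≠0 swap→a[0]=4, slow++,fast++
slow=1 fast=1: a[fast]=3≠0 swap→a[1]=3, slow++,fast++
slow=2 fast=2: a[fast]=0, fast++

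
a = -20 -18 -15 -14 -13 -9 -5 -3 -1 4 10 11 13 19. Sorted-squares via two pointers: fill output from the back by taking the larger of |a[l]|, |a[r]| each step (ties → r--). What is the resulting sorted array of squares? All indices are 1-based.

[1, 9, 16, 25, 81, 100, 121, 169, 169, 196, 225, 324, 361, 400]

l=1 r=14: |-20|>|19| out[14]=400, l++
l=2 r=14: |-18|<=|19| out[13]=361, r--
l=2 r=13: |-18|>|13| out[12]=324, l++
l=3 r=13: |-15|>|13| out[11]=225, l++
l=4 r=13: |-14|>|13| out[10]=196, l++
l=5 r=13: |-13|<=|13| out[9]=169, r--
l=5 r=12: |-13|>|11| out[8]=169, l++
l=6 r=12: |-9|<=|11| out[7]=121, r--
l=6 r=11: |-9|<=|10| out[6]=100, r--
l=6 r=10: |-9|>|4| out[5]=81, l++
l=7 r=10: |-5|>|4| out[4]=25, l++
l=8 r=10: |-3|<=|4| out[3]=16, r--
l=8 r=9: |-3|>|-1| out[2]=9, l++
l=9 r=9: |-1|<=|-1| out[1]=1, r--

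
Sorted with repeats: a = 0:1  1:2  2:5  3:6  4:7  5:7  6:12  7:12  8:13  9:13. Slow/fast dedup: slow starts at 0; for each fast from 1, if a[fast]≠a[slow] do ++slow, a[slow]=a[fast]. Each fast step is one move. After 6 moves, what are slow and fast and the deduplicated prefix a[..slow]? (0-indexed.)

slow=5, fast=7, prefix=[1, 2, 5, 6, 7, 12]

slow=0 fast=1: a[fast]=2≠a[slow]=1 write a[1]=2, slow++,fast++
slow=1 fast=2: a[fast]=5≠a[slow]=2 write a[2]=5, slow++,fast++
slow=2 fast=3: a[fast]=6≠a[slow]=5 write a[3]=6, slow++,fast++
slow=3 fast=4: a[fast]=7≠a[slow]=6 write a[4]=7, slow++,fast++
slow=4 fast=5: a[fast]=7=a[slow] dup, fast++
slow=4 fast=6: a[fast]=12≠a[slow]=7 write a[5]=12, slow++,fast++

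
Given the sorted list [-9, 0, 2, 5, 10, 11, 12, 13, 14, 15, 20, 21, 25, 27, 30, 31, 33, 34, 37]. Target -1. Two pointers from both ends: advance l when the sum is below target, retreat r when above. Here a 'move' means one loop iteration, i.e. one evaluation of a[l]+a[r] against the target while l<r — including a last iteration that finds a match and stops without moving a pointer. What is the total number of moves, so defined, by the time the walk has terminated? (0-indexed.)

18 moves

[0,18] -9+37=28 >-1 → r--
[0,17] -9+34=25 >-1 → r--
[0,16] -9+33=24 >-1 → r--
[0,15] -9+31=22 >-1 → r--
[0,14] -9+30=21 >-1 → r--
[0,13] -9+27=18 >-1 → r--
[0,12] -9+25=16 >-1 → r--
[0,11] -9+21=12 >-1 → r--
[0,10] -9+20=11 >-1 → r--
[0,9] -9+15=6 >-1 → r--
[0,8] -9+14=5 >-1 → r--
[0,7] -9+13=4 >-1 → r--
[0,6] -9+12=3 >-1 → r--
[0,5] -9+11=2 >-1 → r--
[0,4] -9+10=1 >-1 → r--
[0,3] -9+5=-4 <-1 → l++
[1,3] 0+5=5 >-1 → r--
[1,2] 0+2=2 >-1 → r--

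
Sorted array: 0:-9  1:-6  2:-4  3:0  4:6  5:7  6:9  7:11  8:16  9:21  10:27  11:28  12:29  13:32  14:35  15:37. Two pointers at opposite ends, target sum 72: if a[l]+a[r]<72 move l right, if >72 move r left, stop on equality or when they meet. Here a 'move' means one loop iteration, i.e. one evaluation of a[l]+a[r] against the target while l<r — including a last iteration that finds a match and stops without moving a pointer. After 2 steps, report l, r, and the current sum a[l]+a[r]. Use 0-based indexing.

[0,15] -9+37=28 <72 → l++
[1,15] -6+37=31 <72 → l++

l=2, r=15, sum=33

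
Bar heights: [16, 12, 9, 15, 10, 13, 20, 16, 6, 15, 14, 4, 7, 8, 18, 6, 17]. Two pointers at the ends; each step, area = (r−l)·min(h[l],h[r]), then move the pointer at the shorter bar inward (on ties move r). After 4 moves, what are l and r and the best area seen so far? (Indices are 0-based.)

l=4, r=16, best area=256

[0,16] min(16,17)*16=256 best=256 * → l++
[1,16] min(12,17)*15=180 best=256 → l++
[2,16] min(9,17)*14=126 best=256 → l++
[3,16] min(15,17)*13=195 best=256 → l++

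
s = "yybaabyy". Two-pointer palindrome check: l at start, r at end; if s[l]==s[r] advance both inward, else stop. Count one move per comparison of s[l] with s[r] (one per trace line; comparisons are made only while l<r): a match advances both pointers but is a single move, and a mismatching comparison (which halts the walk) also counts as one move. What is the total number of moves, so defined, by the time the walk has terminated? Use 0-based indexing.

4 moves

[0,7] 'y'=='y' → l++,r--
[1,6] 'y'=='y' → l++,r--
[2,5] 'b'=='b' → l++,r--
[3,4] 'a'=='a' → l++,r--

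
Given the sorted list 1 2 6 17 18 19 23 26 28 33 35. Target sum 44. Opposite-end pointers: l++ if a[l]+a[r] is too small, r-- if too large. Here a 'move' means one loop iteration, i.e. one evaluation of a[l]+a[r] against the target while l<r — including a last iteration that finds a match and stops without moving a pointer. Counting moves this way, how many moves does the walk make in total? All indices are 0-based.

[0,10] 1+35=36 <44 → l++
[1,10] 2+35=37 <44 → l++
[2,10] 6+35=41 <44 → l++
[3,10] 17+35=52 >44 → r--
[3,9] 17+33=50 >44 → r--
[3,8] 17+28=45 >44 → r--
[3,7] 17+26=43 <44 → l++
[4,7] 18+26=44 → found

8 moves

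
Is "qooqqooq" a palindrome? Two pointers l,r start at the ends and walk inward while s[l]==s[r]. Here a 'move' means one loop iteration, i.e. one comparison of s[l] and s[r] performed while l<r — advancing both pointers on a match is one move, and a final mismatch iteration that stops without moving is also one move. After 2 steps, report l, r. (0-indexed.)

l=0 r=7: 'q'=='q', l++,r--
l=1 r=6: 'o'=='o', l++,r--

l=2, r=5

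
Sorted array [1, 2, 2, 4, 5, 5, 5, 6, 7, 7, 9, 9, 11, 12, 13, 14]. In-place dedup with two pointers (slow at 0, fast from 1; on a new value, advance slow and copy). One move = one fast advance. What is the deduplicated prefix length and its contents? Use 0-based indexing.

(s=0,f=1) a[fast]=2≠a[slow]=1 write a[1]=2 → slow++,fast++
(s=1,f=2) a[fast]=2=a[slow] dup → fast++
(s=1,f=3) a[fast]=4≠a[slow]=2 write a[2]=4 → slow++,fast++
(s=2,f=4) a[fast]=5≠a[slow]=4 write a[3]=5 → slow++,fast++
(s=3,f=5) a[fast]=5=a[slow] dup → fast++
(s=3,f=6) a[fast]=5=a[slow] dup → fast++
(s=3,f=7) a[fast]=6≠a[slow]=5 write a[4]=6 → slow++,fast++
(s=4,f=8) a[fast]=7≠a[slow]=6 write a[5]=7 → slow++,fast++
(s=5,f=9) a[fast]=7=a[slow] dup → fast++
(s=5,f=10) a[fast]=9≠a[slow]=7 write a[6]=9 → slow++,fast++
(s=6,f=11) a[fast]=9=a[slow] dup → fast++
(s=6,f=12) a[fast]=11≠a[slow]=9 write a[7]=11 → slow++,fast++
(s=7,f=13) a[fast]=12≠a[slow]=11 write a[8]=12 → slow++,fast++
(s=8,f=14) a[fast]=13≠a[slow]=12 write a[9]=13 → slow++,fast++
(s=9,f=15) a[fast]=14≠a[slow]=13 write a[10]=14 → slow++,fast++

length 11; prefix = [1, 2, 4, 5, 6, 7, 9, 11, 12, 13, 14]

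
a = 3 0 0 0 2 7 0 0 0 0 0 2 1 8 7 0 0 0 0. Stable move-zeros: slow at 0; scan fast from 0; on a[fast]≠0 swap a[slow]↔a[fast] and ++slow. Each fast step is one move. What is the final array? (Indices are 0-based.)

[3, 2, 7, 2, 1, 8, 7, 0, 0, 0, 0, 0, 0, 0, 0, 0, 0, 0, 0]

slow=0 fast=0: a[fast]=3≠0 swap→a[0]=3, slow++,fast++
slow=1 fast=1: a[fast]=0, fast++
slow=1 fast=2: a[fast]=0, fast++
slow=1 fast=3: a[fast]=0, fast++
slow=1 fast=4: a[fast]=2≠0 swap→a[1]=2, slow++,fast++
slow=2 fast=5: a[fast]=7≠0 swap→a[2]=7, slow++,fast++
slow=3 fast=6: a[fast]=0, fast++
slow=3 fast=7: a[fast]=0, fast++
slow=3 fast=8: a[fast]=0, fast++
slow=3 fast=9: a[fast]=0, fast++
slow=3 fast=10: a[fast]=0, fast++
slow=3 fast=11: a[fast]=2≠0 swap→a[3]=2, slow++,fast++
slow=4 fast=12: a[fast]=1≠0 swap→a[4]=1, slow++,fast++
slow=5 fast=13: a[fast]=8≠0 swap→a[5]=8, slow++,fast++
slow=6 fast=14: a[fast]=7≠0 swap→a[6]=7, slow++,fast++
slow=7 fast=15: a[fast]=0, fast++
slow=7 fast=16: a[fast]=0, fast++
slow=7 fast=17: a[fast]=0, fast++
slow=7 fast=18: a[fast]=0, fast++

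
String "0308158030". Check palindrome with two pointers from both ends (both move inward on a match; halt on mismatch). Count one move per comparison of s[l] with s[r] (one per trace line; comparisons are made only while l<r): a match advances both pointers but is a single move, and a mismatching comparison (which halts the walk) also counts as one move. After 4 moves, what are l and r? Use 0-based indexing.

[0,9] '0'=='0' → l++,r--
[1,8] '3'=='3' → l++,r--
[2,7] '0'=='0' → l++,r--
[3,6] '8'=='8' → l++,r--

l=4, r=5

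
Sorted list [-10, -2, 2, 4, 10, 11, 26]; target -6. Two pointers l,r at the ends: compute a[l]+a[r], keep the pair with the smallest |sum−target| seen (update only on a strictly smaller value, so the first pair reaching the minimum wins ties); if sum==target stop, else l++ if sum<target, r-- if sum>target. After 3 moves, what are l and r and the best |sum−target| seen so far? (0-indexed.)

l=0, r=3, best |Δ|=6

l=0 r=6: -10+26=16 d=22 *, r--
l=0 r=5: -10+11=1 d=7 *, r--
l=0 r=4: -10+10=0 d=6 *, r--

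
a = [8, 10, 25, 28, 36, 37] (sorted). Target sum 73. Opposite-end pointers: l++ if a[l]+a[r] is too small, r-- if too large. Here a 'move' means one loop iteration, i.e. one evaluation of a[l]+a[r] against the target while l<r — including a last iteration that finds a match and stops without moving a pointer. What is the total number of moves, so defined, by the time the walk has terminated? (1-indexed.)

l=1 r=6: 8+37=45 <73, l++
l=2 r=6: 10+37=47 <73, l++
l=3 r=6: 25+37=62 <73, l++
l=4 r=6: 28+37=65 <73, l++
l=5 r=6: 36+37=73, found

5 moves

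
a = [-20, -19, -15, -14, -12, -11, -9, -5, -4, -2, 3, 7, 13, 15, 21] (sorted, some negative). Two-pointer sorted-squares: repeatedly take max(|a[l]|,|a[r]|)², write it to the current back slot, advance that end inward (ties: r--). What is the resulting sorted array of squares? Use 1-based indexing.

[4, 9, 16, 25, 49, 81, 121, 144, 169, 196, 225, 225, 361, 400, 441]

l=1 r=15: |-20|<=|21| out[15]=441, r--
l=1 r=14: |-20|>|15| out[14]=400, l++
l=2 r=14: |-19|>|15| out[13]=361, l++
l=3 r=14: |-15|<=|15| out[12]=225, r--
l=3 r=13: |-15|>|13| out[11]=225, l++
l=4 r=13: |-14|>|13| out[10]=196, l++
l=5 r=13: |-12|<=|13| out[9]=169, r--
l=5 r=12: |-12|>|7| out[8]=144, l++
l=6 r=12: |-11|>|7| out[7]=121, l++
l=7 r=12: |-9|>|7| out[6]=81, l++
l=8 r=12: |-5|<=|7| out[5]=49, r--
l=8 r=11: |-5|>|3| out[4]=25, l++
l=9 r=11: |-4|>|3| out[3]=16, l++
l=10 r=11: |-2|<=|3| out[2]=9, r--
l=10 r=10: |-2|<=|-2| out[1]=4, r--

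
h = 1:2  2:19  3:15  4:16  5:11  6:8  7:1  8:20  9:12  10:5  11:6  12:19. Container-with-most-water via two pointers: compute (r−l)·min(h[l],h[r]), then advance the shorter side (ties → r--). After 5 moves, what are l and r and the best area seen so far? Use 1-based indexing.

[1,12] min(2,19)*11=22 best=22 * → l++
[2,12] min(19,19)*10=190 best=190 * → r--
[2,11] min(19,6)*9=54 best=190 → r--
[2,10] min(19,5)*8=40 best=190 → r--
[2,9] min(19,12)*7=84 best=190 → r--

l=2, r=8, best area=190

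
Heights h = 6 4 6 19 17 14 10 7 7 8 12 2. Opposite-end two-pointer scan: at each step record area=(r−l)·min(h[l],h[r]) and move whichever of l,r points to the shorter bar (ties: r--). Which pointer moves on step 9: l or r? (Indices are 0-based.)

[0,11] min(6,2)*11=22 best=22 * → r--
[0,10] min(6,12)*10=60 best=60 * → l++
[1,10] min(4,12)*9=36 best=60 → l++
[2,10] min(6,12)*8=48 best=60 → l++
[3,10] min(19,12)*7=84 best=84 * → r--
[3,9] min(19,8)*6=48 best=84 → r--
[3,8] min(19,7)*5=35 best=84 → r--
[3,7] min(19,7)*4=28 best=84 → r--
[3,6] min(19,10)*3=30 best=84 → r--

r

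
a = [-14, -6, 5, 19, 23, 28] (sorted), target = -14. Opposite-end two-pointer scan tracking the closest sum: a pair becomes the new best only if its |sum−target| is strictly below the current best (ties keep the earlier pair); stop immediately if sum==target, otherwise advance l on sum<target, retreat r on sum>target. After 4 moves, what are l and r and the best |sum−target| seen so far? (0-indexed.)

l=0, r=1, best |Δ|=5

l=0 r=5: -14+28=14 d=28 *, r--
l=0 r=4: -14+23=9 d=23 *, r--
l=0 r=3: -14+19=5 d=19 *, r--
l=0 r=2: -14+5=-9 d=5 *, r--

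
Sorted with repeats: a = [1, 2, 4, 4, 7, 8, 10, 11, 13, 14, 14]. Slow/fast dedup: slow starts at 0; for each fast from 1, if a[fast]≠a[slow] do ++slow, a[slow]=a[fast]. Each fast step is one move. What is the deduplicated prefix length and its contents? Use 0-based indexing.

length 9; prefix = [1, 2, 4, 7, 8, 10, 11, 13, 14]

(s=0,f=1) a[fast]=2≠a[slow]=1 write a[1]=2 → slow++,fast++
(s=1,f=2) a[fast]=4≠a[slow]=2 write a[2]=4 → slow++,fast++
(s=2,f=3) a[fast]=4=a[slow] dup → fast++
(s=2,f=4) a[fast]=7≠a[slow]=4 write a[3]=7 → slow++,fast++
(s=3,f=5) a[fast]=8≠a[slow]=7 write a[4]=8 → slow++,fast++
(s=4,f=6) a[fast]=10≠a[slow]=8 write a[5]=10 → slow++,fast++
(s=5,f=7) a[fast]=11≠a[slow]=10 write a[6]=11 → slow++,fast++
(s=6,f=8) a[fast]=13≠a[slow]=11 write a[7]=13 → slow++,fast++
(s=7,f=9) a[fast]=14≠a[slow]=13 write a[8]=14 → slow++,fast++
(s=8,f=10) a[fast]=14=a[slow] dup → fast++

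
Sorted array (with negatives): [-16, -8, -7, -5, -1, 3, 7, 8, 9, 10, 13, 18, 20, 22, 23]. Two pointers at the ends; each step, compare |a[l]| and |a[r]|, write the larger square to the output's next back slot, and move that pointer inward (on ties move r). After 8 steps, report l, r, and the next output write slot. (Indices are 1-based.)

l=2, r=8, next write slot=7

[1,15] |-16|<=|23| out[15]=529 → r--
[1,14] |-16|<=|22| out[14]=484 → r--
[1,13] |-16|<=|20| out[13]=400 → r--
[1,12] |-16|<=|18| out[12]=324 → r--
[1,11] |-16|>|13| out[11]=256 → l++
[2,11] |-8|<=|13| out[10]=169 → r--
[2,10] |-8|<=|10| out[9]=100 → r--
[2,9] |-8|<=|9| out[8]=81 → r--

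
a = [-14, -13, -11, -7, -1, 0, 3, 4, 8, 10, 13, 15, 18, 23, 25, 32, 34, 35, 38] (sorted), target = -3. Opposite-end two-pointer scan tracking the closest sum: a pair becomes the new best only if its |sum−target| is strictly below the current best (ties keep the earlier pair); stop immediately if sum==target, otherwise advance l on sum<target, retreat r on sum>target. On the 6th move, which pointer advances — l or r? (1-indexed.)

r

l=1 r=19: -14+38=24 d=27 *, r--
l=1 r=18: -14+35=21 d=24 *, r--
l=1 r=17: -14+34=20 d=23 *, r--
l=1 r=16: -14+32=18 d=21 *, r--
l=1 r=15: -14+25=11 d=14 *, r--
l=1 r=14: -14+23=9 d=12 *, r--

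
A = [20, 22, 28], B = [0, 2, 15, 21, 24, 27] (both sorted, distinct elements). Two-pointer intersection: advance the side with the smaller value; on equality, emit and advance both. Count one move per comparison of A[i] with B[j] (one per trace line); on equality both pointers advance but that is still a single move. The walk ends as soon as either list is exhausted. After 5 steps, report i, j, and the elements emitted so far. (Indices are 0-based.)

i=1, j=4, emitted=[]

i=0 j=0: 20>0, j++
i=0 j=1: 20>2, j++
i=0 j=2: 20>15, j++
i=0 j=3: 20<21, i++
i=1 j=3: 22>21, j++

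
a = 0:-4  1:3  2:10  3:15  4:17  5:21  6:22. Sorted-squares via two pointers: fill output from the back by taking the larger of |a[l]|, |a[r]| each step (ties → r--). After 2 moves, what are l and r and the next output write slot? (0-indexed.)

l=0, r=4, next write slot=4

[0,6] |-4|<=|22| out[6]=484 → r--
[0,5] |-4|<=|21| out[5]=441 → r--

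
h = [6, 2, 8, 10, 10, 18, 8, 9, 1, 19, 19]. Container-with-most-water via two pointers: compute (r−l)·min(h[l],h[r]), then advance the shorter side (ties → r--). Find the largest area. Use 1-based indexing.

max area = 90

l=1 r=11: min(6,19)*10=60 best=60 *, l++
l=2 r=11: min(2,19)*9=18 best=60, l++
l=3 r=11: min(8,19)*8=64 best=64 *, l++
l=4 r=11: min(10,19)*7=70 best=70 *, l++
l=5 r=11: min(10,19)*6=60 best=70, l++
l=6 r=11: min(18,19)*5=90 best=90 *, l++
l=7 r=11: min(8,19)*4=32 best=90, l++
l=8 r=11: min(9,19)*3=27 best=90, l++
l=9 r=11: min(1,19)*2=2 best=90, l++
l=10 r=11: min(19,19)*1=19 best=90, r--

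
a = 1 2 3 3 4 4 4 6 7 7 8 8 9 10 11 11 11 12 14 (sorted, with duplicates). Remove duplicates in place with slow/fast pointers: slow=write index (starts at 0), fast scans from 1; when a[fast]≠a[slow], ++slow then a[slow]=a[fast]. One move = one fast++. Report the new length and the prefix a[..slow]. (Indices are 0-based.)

length 12; prefix = [1, 2, 3, 4, 6, 7, 8, 9, 10, 11, 12, 14]

slow=0 fast=1: a[fast]=2≠a[slow]=1 write a[1]=2, slow++,fast++
slow=1 fast=2: a[fast]=3≠a[slow]=2 write a[2]=3, slow++,fast++
slow=2 fast=3: a[fast]=3=a[slow] dup, fast++
slow=2 fast=4: a[fast]=4≠a[slow]=3 write a[3]=4, slow++,fast++
slow=3 fast=5: a[fast]=4=a[slow] dup, fast++
slow=3 fast=6: a[fast]=4=a[slow] dup, fast++
slow=3 fast=7: a[fast]=6≠a[slow]=4 write a[4]=6, slow++,fast++
slow=4 fast=8: a[fast]=7≠a[slow]=6 write a[5]=7, slow++,fast++
slow=5 fast=9: a[fast]=7=a[slow] dup, fast++
slow=5 fast=10: a[fast]=8≠a[slow]=7 write a[6]=8, slow++,fast++
slow=6 fast=11: a[fast]=8=a[slow] dup, fast++
slow=6 fast=12: a[fast]=9≠a[slow]=8 write a[7]=9, slow++,fast++
slow=7 fast=13: a[fast]=10≠a[slow]=9 write a[8]=10, slow++,fast++
slow=8 fast=14: a[fast]=11≠a[slow]=10 write a[9]=11, slow++,fast++
slow=9 fast=15: a[fast]=11=a[slow] dup, fast++
slow=9 fast=16: a[fast]=11=a[slow] dup, fast++
slow=9 fast=17: a[fast]=12≠a[slow]=11 write a[10]=12, slow++,fast++
slow=10 fast=18: a[fast]=14≠a[slow]=12 write a[11]=14, slow++,fast++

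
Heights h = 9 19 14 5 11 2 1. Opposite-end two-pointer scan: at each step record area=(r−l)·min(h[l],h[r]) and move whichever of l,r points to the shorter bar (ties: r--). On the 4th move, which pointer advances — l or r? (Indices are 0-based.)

r

[0,6] min(9,1)*6=6 best=6 * → r--
[0,5] min(9,2)*5=10 best=10 * → r--
[0,4] min(9,11)*4=36 best=36 * → l++
[1,4] min(19,11)*3=33 best=36 → r--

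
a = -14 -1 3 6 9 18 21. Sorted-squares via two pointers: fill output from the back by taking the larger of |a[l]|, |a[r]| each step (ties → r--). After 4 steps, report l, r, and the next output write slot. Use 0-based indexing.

l=0 r=6: |-14|<=|21| out[6]=441, r--
l=0 r=5: |-14|<=|18| out[5]=324, r--
l=0 r=4: |-14|>|9| out[4]=196, l++
l=1 r=4: |-1|<=|9| out[3]=81, r--

l=1, r=3, next write slot=2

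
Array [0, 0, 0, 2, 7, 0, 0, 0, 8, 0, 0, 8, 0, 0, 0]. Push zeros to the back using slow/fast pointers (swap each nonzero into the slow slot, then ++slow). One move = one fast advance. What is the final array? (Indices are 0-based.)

slow=0 fast=0: a[fast]=0, fast++
slow=0 fast=1: a[fast]=0, fast++
slow=0 fast=2: a[fast]=0, fast++
slow=0 fast=3: a[fast]=2≠0 swap→a[0]=2, slow++,fast++
slow=1 fast=4: a[fast]=7≠0 swap→a[1]=7, slow++,fast++
slow=2 fast=5: a[fast]=0, fast++
slow=2 fast=6: a[fast]=0, fast++
slow=2 fast=7: a[fast]=0, fast++
slow=2 fast=8: a[fast]=8≠0 swap→a[2]=8, slow++,fast++
slow=3 fast=9: a[fast]=0, fast++
slow=3 fast=10: a[fast]=0, fast++
slow=3 fast=11: a[fast]=8≠0 swap→a[3]=8, slow++,fast++
slow=4 fast=12: a[fast]=0, fast++
slow=4 fast=13: a[fast]=0, fast++
slow=4 fast=14: a[fast]=0, fast++

[2, 7, 8, 8, 0, 0, 0, 0, 0, 0, 0, 0, 0, 0, 0]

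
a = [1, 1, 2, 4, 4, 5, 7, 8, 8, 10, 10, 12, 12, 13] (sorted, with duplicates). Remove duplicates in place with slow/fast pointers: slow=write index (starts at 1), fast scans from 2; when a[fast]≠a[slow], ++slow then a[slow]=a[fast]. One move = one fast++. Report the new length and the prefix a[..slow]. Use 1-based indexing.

(s=1,f=2) a[fast]=1=a[slow] dup → fast++
(s=1,f=3) a[fast]=2≠a[slow]=1 write a[2]=2 → slow++,fast++
(s=2,f=4) a[fast]=4≠a[slow]=2 write a[3]=4 → slow++,fast++
(s=3,f=5) a[fast]=4=a[slow] dup → fast++
(s=3,f=6) a[fast]=5≠a[slow]=4 write a[4]=5 → slow++,fast++
(s=4,f=7) a[fast]=7≠a[slow]=5 write a[5]=7 → slow++,fast++
(s=5,f=8) a[fast]=8≠a[slow]=7 write a[6]=8 → slow++,fast++
(s=6,f=9) a[fast]=8=a[slow] dup → fast++
(s=6,f=10) a[fast]=10≠a[slow]=8 write a[7]=10 → slow++,fast++
(s=7,f=11) a[fast]=10=a[slow] dup → fast++
(s=7,f=12) a[fast]=12≠a[slow]=10 write a[8]=12 → slow++,fast++
(s=8,f=13) a[fast]=12=a[slow] dup → fast++
(s=8,f=14) a[fast]=13≠a[slow]=12 write a[9]=13 → slow++,fast++

length 9; prefix = [1, 2, 4, 5, 7, 8, 10, 12, 13]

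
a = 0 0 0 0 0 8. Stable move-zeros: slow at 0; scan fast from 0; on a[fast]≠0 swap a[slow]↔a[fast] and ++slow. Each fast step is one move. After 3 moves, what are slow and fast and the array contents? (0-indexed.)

slow=0, fast=3, a=[0, 0, 0, 0, 0, 8]

slow=0 fast=0: a[fast]=0, fast++
slow=0 fast=1: a[fast]=0, fast++
slow=0 fast=2: a[fast]=0, fast++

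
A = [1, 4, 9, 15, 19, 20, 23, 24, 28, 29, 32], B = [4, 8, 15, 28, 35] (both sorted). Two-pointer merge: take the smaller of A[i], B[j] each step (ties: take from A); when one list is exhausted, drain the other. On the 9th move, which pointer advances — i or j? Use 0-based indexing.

i=0 j=0: A[i]=1<=B[j]=4 take 1, i++
i=1 j=0: A[i]=4<=B[j]=4 take 4, i++
i=2 j=0: A[i]=9>B[j]=4 take 4, j++
i=2 j=1: A[i]=9>B[j]=8 take 8, j++
i=2 j=2: A[i]=9<=B[j]=15 take 9, i++
i=3 j=2: A[i]=15<=B[j]=15 take 15, i++
i=4 j=2: A[i]=19>B[j]=15 take 15, j++
i=4 j=3: A[i]=19<=B[j]=28 take 19, i++
i=5 j=3: A[i]=20<=B[j]=28 take 20, i++

i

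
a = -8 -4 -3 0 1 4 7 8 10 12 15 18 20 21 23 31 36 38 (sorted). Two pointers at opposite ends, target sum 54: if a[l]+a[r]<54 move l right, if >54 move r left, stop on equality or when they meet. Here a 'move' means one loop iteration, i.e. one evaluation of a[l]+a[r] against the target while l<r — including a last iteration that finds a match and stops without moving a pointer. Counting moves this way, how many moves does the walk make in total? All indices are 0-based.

l=0 r=17: -8+38=30 <54, l++
l=1 r=17: -4+38=34 <54, l++
l=2 r=17: -3+38=35 <54, l++
l=3 r=17: 0+38=38 <54, l++
l=4 r=17: 1+38=39 <54, l++
l=5 r=17: 4+38=42 <54, l++
l=6 r=17: 7+38=45 <54, l++
l=7 r=17: 8+38=46 <54, l++
l=8 r=17: 10+38=48 <54, l++
l=9 r=17: 12+38=50 <54, l++
l=10 r=17: 15+38=53 <54, l++
l=11 r=17: 18+38=56 >54, r--
l=11 r=16: 18+36=54, found

13 moves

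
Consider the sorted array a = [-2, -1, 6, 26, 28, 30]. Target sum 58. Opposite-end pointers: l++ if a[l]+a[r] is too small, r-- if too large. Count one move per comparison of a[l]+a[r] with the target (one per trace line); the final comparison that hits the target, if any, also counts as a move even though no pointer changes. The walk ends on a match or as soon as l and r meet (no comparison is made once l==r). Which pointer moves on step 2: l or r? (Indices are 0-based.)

l

[0,5] -2+30=28 <58 → l++
[1,5] -1+30=29 <58 → l++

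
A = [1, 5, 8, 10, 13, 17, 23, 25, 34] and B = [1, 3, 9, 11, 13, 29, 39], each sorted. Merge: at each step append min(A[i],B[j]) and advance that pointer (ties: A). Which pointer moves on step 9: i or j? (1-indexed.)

i

i=1 j=1: A[i]=1<=B[j]=1 take 1, i++
i=2 j=1: A[i]=5>B[j]=1 take 1, j++
i=2 j=2: A[i]=5>B[j]=3 take 3, j++
i=2 j=3: A[i]=5<=B[j]=9 take 5, i++
i=3 j=3: A[i]=8<=B[j]=9 take 8, i++
i=4 j=3: A[i]=10>B[j]=9 take 9, j++
i=4 j=4: A[i]=10<=B[j]=11 take 10, i++
i=5 j=4: A[i]=13>B[j]=11 take 11, j++
i=5 j=5: A[i]=13<=B[j]=13 take 13, i++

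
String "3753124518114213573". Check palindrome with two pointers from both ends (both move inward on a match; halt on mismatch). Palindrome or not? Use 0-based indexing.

l=0 r=18: '3'=='3', l++,r--
l=1 r=17: '7'=='7', l++,r--
l=2 r=16: '5'=='5', l++,r--
l=3 r=15: '3'=='3', l++,r--
l=4 r=14: '1'=='1', l++,r--
l=5 r=13: '2'=='2', l++,r--
l=6 r=12: '4'=='4', l++,r--
l=7 r=11: '5'!='1', stop

not a palindrome (mismatch at 7,11)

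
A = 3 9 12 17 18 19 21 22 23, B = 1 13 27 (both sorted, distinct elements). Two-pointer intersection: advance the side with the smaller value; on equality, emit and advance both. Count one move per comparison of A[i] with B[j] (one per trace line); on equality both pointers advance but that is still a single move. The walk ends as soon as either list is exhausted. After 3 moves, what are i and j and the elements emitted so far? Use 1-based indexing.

[i=1,j=1] 3>1 → j++
[i=1,j=2] 3<13 → i++
[i=2,j=2] 9<13 → i++

i=3, j=2, emitted=[]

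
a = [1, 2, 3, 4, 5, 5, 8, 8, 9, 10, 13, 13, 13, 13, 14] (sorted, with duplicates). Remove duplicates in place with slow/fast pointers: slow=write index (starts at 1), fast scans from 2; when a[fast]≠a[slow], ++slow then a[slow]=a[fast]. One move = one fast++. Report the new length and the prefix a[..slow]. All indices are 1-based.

(s=1,f=2) a[fast]=2≠a[slow]=1 write a[2]=2 → slow++,fast++
(s=2,f=3) a[fast]=3≠a[slow]=2 write a[3]=3 → slow++,fast++
(s=3,f=4) a[fast]=4≠a[slow]=3 write a[4]=4 → slow++,fast++
(s=4,f=5) a[fast]=5≠a[slow]=4 write a[5]=5 → slow++,fast++
(s=5,f=6) a[fast]=5=a[slow] dup → fast++
(s=5,f=7) a[fast]=8≠a[slow]=5 write a[6]=8 → slow++,fast++
(s=6,f=8) a[fast]=8=a[slow] dup → fast++
(s=6,f=9) a[fast]=9≠a[slow]=8 write a[7]=9 → slow++,fast++
(s=7,f=10) a[fast]=10≠a[slow]=9 write a[8]=10 → slow++,fast++
(s=8,f=11) a[fast]=13≠a[slow]=10 write a[9]=13 → slow++,fast++
(s=9,f=12) a[fast]=13=a[slow] dup → fast++
(s=9,f=13) a[fast]=13=a[slow] dup → fast++
(s=9,f=14) a[fast]=13=a[slow] dup → fast++
(s=9,f=15) a[fast]=14≠a[slow]=13 write a[10]=14 → slow++,fast++

length 10; prefix = [1, 2, 3, 4, 5, 8, 9, 10, 13, 14]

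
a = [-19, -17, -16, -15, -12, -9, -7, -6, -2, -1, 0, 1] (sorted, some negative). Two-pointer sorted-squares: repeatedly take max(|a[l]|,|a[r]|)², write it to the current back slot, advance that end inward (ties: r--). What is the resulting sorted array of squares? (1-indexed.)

l=1 r=12: |-19|>|1| out[12]=361, l++
l=2 r=12: |-17|>|1| out[11]=289, l++
l=3 r=12: |-16|>|1| out[10]=256, l++
l=4 r=12: |-15|>|1| out[9]=225, l++
l=5 r=12: |-12|>|1| out[8]=144, l++
l=6 r=12: |-9|>|1| out[7]=81, l++
l=7 r=12: |-7|>|1| out[6]=49, l++
l=8 r=12: |-6|>|1| out[5]=36, l++
l=9 r=12: |-2|>|1| out[4]=4, l++
l=10 r=12: |-1|<=|1| out[3]=1, r--
l=10 r=11: |-1|>|0| out[2]=1, l++
l=11 r=11: |0|<=|0| out[1]=0, r--

[0, 1, 1, 4, 36, 49, 81, 144, 225, 256, 289, 361]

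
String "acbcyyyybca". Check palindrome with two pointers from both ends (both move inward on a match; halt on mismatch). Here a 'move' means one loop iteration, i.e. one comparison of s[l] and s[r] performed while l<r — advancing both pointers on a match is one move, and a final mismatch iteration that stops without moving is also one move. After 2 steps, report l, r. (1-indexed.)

l=3, r=9

l=1 r=11: 'a'=='a', l++,r--
l=2 r=10: 'c'=='c', l++,r--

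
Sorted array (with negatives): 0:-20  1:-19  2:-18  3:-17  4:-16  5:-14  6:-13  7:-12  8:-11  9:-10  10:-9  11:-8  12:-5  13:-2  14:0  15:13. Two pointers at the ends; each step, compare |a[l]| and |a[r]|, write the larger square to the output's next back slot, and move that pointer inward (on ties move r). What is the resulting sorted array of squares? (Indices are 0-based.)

l=0 r=15: |-20|>|13| out[15]=400, l++
l=1 r=15: |-19|>|13| out[14]=361, l++
l=2 r=15: |-18|>|13| out[13]=324, l++
l=3 r=15: |-17|>|13| out[12]=289, l++
l=4 r=15: |-16|>|13| out[11]=256, l++
l=5 r=15: |-14|>|13| out[10]=196, l++
l=6 r=15: |-13|<=|13| out[9]=169, r--
l=6 r=14: |-13|>|0| out[8]=169, l++
l=7 r=14: |-12|>|0| out[7]=144, l++
l=8 r=14: |-11|>|0| out[6]=121, l++
l=9 r=14: |-10|>|0| out[5]=100, l++
l=10 r=14: |-9|>|0| out[4]=81, l++
l=11 r=14: |-8|>|0| out[3]=64, l++
l=12 r=14: |-5|>|0| out[2]=25, l++
l=13 r=14: |-2|>|0| out[1]=4, l++
l=14 r=14: |0|<=|0| out[0]=0, r--

[0, 4, 25, 64, 81, 100, 121, 144, 169, 169, 196, 256, 289, 324, 361, 400]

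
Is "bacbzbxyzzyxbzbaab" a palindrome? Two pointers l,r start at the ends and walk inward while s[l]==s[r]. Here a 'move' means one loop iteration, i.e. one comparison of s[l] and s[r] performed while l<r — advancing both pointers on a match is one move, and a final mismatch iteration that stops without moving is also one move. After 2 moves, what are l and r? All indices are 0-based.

l=2, r=15

l=0 r=17: 'b'=='b', l++,r--
l=1 r=16: 'a'=='a', l++,r--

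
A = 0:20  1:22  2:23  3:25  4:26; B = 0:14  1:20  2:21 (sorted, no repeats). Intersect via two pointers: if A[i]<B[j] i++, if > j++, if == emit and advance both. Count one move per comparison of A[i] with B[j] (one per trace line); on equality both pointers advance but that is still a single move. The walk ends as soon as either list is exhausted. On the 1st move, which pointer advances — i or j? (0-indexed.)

i=0 j=0: 20>14, j++

j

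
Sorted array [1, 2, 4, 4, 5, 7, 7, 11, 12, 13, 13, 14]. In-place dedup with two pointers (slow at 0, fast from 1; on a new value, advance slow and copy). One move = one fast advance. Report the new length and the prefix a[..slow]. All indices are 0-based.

(s=0,f=1) a[fast]=2≠a[slow]=1 write a[1]=2 → slow++,fast++
(s=1,f=2) a[fast]=4≠a[slow]=2 write a[2]=4 → slow++,fast++
(s=2,f=3) a[fast]=4=a[slow] dup → fast++
(s=2,f=4) a[fast]=5≠a[slow]=4 write a[3]=5 → slow++,fast++
(s=3,f=5) a[fast]=7≠a[slow]=5 write a[4]=7 → slow++,fast++
(s=4,f=6) a[fast]=7=a[slow] dup → fast++
(s=4,f=7) a[fast]=11≠a[slow]=7 write a[5]=11 → slow++,fast++
(s=5,f=8) a[fast]=12≠a[slow]=11 write a[6]=12 → slow++,fast++
(s=6,f=9) a[fast]=13≠a[slow]=12 write a[7]=13 → slow++,fast++
(s=7,f=10) a[fast]=13=a[slow] dup → fast++
(s=7,f=11) a[fast]=14≠a[slow]=13 write a[8]=14 → slow++,fast++

length 9; prefix = [1, 2, 4, 5, 7, 11, 12, 13, 14]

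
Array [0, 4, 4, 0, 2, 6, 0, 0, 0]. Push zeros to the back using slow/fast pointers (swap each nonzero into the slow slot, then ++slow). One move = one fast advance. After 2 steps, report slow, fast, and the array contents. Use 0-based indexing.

slow=1, fast=2, a=[4, 0, 4, 0, 2, 6, 0, 0, 0]

(s=0,f=0) a[fast]=0 → fast++
(s=0,f=1) a[fast]=4≠0 swap→a[0]=4 → slow++,fast++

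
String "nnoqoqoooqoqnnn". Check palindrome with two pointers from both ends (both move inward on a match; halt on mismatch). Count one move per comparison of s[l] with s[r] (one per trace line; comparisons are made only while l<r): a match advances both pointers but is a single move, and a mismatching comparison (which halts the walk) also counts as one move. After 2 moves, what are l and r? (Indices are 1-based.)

l=3, r=13

[1,15] 'n'=='n' → l++,r--
[2,14] 'n'=='n' → l++,r--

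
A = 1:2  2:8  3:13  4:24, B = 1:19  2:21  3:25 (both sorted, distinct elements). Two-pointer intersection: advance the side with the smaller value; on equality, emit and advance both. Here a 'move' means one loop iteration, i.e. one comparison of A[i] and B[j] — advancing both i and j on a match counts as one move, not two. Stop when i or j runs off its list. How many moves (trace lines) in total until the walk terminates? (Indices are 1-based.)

i=1 j=1: 2<19, i++
i=2 j=1: 8<19, i++
i=3 j=1: 13<19, i++
i=4 j=1: 24>19, j++
i=4 j=2: 24>21, j++
i=4 j=3: 24<25, i++

6 moves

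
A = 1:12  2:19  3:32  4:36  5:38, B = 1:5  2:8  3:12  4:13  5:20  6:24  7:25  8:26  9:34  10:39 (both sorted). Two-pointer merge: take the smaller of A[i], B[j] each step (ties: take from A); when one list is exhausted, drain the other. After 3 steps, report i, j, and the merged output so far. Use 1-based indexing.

i=2, j=3, merged so far=[5, 8, 12]

[i=1,j=1] A[i]=12>B[j]=5 take 5 → j++
[i=1,j=2] A[i]=12>B[j]=8 take 8 → j++
[i=1,j=3] A[i]=12<=B[j]=12 take 12 → i++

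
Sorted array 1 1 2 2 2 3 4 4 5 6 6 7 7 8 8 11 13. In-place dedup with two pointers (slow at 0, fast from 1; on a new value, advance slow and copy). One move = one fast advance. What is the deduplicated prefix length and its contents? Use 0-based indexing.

(s=0,f=1) a[fast]=1=a[slow] dup → fast++
(s=0,f=2) a[fast]=2≠a[slow]=1 write a[1]=2 → slow++,fast++
(s=1,f=3) a[fast]=2=a[slow] dup → fast++
(s=1,f=4) a[fast]=2=a[slow] dup → fast++
(s=1,f=5) a[fast]=3≠a[slow]=2 write a[2]=3 → slow++,fast++
(s=2,f=6) a[fast]=4≠a[slow]=3 write a[3]=4 → slow++,fast++
(s=3,f=7) a[fast]=4=a[slow] dup → fast++
(s=3,f=8) a[fast]=5≠a[slow]=4 write a[4]=5 → slow++,fast++
(s=4,f=9) a[fast]=6≠a[slow]=5 write a[5]=6 → slow++,fast++
(s=5,f=10) a[fast]=6=a[slow] dup → fast++
(s=5,f=11) a[fast]=7≠a[slow]=6 write a[6]=7 → slow++,fast++
(s=6,f=12) a[fast]=7=a[slow] dup → fast++
(s=6,f=13) a[fast]=8≠a[slow]=7 write a[7]=8 → slow++,fast++
(s=7,f=14) a[fast]=8=a[slow] dup → fast++
(s=7,f=15) a[fast]=11≠a[slow]=8 write a[8]=11 → slow++,fast++
(s=8,f=16) a[fast]=13≠a[slow]=11 write a[9]=13 → slow++,fast++

length 10; prefix = [1, 2, 3, 4, 5, 6, 7, 8, 11, 13]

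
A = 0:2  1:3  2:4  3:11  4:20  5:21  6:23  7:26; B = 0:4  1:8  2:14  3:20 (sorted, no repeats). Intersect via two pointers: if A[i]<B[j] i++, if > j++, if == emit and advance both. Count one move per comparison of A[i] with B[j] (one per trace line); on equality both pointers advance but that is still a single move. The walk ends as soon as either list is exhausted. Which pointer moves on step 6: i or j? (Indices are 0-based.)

j

[i=0,j=0] 2<4 → i++
[i=1,j=0] 3<4 → i++
[i=2,j=0] 4==4 emit → i++,j++
[i=3,j=1] 11>8 → j++
[i=3,j=2] 11<14 → i++
[i=4,j=2] 20>14 → j++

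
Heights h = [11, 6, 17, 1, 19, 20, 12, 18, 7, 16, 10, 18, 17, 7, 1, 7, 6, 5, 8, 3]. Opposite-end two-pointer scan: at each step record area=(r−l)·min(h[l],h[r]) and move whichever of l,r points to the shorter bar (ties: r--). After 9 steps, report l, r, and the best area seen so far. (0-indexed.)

l=0 r=19: min(11,3)*19=57 best=57 *, r--
l=0 r=18: min(11,8)*18=144 best=144 *, r--
l=0 r=17: min(11,5)*17=85 best=144, r--
l=0 r=16: min(11,6)*16=96 best=144, r--
l=0 r=15: min(11,7)*15=105 best=144, r--
l=0 r=14: min(11,1)*14=14 best=144, r--
l=0 r=13: min(11,7)*13=91 best=144, r--
l=0 r=12: min(11,17)*12=132 best=144, l++
l=1 r=12: min(6,17)*11=66 best=144, l++

l=2, r=12, best area=144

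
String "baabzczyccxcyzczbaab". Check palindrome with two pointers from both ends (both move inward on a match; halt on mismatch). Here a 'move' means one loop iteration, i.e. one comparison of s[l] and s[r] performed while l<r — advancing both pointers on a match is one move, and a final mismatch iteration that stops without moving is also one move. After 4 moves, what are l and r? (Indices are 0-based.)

l=4, r=15

[0,19] 'b'=='b' → l++,r--
[1,18] 'a'=='a' → l++,r--
[2,17] 'a'=='a' → l++,r--
[3,16] 'b'=='b' → l++,r--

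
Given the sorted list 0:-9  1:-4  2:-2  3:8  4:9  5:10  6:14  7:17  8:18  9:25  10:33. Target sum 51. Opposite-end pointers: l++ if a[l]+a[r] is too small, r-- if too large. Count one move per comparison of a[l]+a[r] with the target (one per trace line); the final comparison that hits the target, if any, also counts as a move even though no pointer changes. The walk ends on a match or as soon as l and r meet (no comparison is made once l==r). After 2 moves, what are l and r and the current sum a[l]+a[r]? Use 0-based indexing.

l=0 r=10: -9+33=24 <51, l++
l=1 r=10: -4+33=29 <51, l++

l=2, r=10, sum=31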